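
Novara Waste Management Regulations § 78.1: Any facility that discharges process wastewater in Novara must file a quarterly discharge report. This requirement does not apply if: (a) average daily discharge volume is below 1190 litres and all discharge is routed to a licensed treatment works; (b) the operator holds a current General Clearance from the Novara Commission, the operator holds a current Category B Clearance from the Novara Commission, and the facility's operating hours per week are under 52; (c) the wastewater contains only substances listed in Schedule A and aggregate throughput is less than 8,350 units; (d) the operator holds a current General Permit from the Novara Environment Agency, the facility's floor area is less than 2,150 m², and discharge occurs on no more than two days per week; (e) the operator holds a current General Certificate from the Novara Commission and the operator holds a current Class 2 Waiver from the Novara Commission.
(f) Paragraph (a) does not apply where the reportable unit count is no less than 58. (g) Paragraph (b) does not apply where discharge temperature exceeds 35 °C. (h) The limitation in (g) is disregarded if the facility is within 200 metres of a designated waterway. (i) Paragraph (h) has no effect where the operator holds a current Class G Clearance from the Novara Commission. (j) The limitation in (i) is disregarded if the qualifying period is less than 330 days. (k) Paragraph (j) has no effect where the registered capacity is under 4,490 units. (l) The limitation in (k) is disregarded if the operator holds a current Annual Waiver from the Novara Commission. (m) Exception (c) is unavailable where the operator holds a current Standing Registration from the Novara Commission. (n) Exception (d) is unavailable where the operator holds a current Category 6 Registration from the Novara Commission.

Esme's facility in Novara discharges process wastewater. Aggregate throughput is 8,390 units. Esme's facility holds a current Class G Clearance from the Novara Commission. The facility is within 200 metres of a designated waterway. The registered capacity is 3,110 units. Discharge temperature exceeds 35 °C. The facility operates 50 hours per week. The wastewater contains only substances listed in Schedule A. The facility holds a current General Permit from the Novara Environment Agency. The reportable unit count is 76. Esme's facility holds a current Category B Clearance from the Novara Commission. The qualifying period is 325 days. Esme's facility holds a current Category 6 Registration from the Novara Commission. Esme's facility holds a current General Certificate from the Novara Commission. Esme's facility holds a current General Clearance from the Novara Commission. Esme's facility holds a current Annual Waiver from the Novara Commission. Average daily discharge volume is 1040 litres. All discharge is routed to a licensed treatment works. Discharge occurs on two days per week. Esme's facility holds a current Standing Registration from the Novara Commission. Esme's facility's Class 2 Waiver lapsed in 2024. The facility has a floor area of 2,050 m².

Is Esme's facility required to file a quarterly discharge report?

No — exception (b) applies; Esme's facility is not required to file a quarterly discharge report.

Exception (a)'s conditions are all satisfied: average daily discharge volume is 1040 litres, below the 1190 litres limit; discharge is routed to a licensed treatment works. But: (f) is triggered — the reportable unit count is 76, meeting the 58 threshold. Exception (a) does not apply.
Exception (b)'s conditions are all satisfied: a current General Clearance is held; a current Category B Clearance is held; the facility's operating hours per week are 50, under the 52 limit. Considering the limiting provisions: (g) applies (discharge temperature exceeds 35 °C), but is set aside by (h): (h) operates against (g): the facility is within 200 m of a designated waterway. (i) applies (a current Class G Clearance is held), but is set aside by (j): (j) operates against (i): the qualifying period is 325 days, less than the 330 days limit. (k) would limit (j) — the registered capacity is 3,110 units, under the 4,490 units limit — but (l) sets (k) aside: (l) operates against (k): a current Annual Waiver is held. (b) remains available.
Exception (c) fails — aggregate throughput is 8,390 units, not less than 8,350 units.
Exception (d)'s conditions are all satisfied: a current General Permit is held; the facility's floor area is 2,050 m², less than the 2,150 m² limit; discharge occurs on no more than two days per week. Turning to paragraph (n): (n) operates against (d): a current Category 6 Registration is held. So (d) is unavailable.
Exception (e) requires that the operator holds a current Class 2 Waiver from the Novara Commission; but no current Class 2 Waiver is held, so (e) is unavailable.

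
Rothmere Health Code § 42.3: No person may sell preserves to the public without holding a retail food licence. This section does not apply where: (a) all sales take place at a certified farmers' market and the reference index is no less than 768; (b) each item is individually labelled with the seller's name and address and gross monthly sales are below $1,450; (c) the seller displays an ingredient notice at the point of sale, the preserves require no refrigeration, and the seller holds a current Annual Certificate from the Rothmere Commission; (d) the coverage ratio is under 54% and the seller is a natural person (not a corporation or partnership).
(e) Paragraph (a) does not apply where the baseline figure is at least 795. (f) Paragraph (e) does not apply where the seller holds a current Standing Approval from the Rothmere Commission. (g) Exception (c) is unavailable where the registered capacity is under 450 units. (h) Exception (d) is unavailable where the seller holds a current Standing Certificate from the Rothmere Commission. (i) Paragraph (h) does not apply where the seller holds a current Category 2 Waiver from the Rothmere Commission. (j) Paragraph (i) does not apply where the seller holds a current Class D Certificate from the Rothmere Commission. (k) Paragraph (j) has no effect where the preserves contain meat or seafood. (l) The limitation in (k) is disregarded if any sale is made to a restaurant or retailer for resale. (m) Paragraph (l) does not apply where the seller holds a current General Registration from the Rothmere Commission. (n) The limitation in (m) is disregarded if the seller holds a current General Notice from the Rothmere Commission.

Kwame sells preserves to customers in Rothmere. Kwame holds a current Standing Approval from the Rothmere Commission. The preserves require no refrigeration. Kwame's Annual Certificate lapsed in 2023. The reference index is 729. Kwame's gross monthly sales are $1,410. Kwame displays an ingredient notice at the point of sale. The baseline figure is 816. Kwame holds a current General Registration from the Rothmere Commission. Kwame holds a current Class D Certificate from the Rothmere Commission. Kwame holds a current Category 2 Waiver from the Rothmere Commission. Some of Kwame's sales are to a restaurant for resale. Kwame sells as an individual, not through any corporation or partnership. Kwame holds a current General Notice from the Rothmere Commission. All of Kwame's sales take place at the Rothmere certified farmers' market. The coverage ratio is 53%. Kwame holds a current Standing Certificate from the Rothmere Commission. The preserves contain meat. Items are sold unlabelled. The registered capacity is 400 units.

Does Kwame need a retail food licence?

Yes — Kwame must hold a retail food licence.

Exception (a) does not apply: the reference index is 729, short of 768.
Exception (b) does not apply: items are sold unlabelled.
Exception (c) fails — there is no Annual Certificate in force.
All of (d)'s requirements are met (the coverage ratio is 53%, under the 54% limit; the seller is a natural person). However, paragraphs (h)–(n) must be considered: (h) applies — a current Standing Certificate is held. (i) would limit (h) — a current Category 2 Waiver is held — but (j) sets (i) aside: (j) operates against (i): a current Class D Certificate is held. (k) is triggered (the preserves contain meat), but is overridden by (l): (l) operates — some sales are to a restaurant for resale. (m) is engaged (a current General Registration is held), but yields to (n): (n) operates against (m): a current General Notice is held. Exception (d) does not apply.
No exception is made out. Kwame falls within the general rule.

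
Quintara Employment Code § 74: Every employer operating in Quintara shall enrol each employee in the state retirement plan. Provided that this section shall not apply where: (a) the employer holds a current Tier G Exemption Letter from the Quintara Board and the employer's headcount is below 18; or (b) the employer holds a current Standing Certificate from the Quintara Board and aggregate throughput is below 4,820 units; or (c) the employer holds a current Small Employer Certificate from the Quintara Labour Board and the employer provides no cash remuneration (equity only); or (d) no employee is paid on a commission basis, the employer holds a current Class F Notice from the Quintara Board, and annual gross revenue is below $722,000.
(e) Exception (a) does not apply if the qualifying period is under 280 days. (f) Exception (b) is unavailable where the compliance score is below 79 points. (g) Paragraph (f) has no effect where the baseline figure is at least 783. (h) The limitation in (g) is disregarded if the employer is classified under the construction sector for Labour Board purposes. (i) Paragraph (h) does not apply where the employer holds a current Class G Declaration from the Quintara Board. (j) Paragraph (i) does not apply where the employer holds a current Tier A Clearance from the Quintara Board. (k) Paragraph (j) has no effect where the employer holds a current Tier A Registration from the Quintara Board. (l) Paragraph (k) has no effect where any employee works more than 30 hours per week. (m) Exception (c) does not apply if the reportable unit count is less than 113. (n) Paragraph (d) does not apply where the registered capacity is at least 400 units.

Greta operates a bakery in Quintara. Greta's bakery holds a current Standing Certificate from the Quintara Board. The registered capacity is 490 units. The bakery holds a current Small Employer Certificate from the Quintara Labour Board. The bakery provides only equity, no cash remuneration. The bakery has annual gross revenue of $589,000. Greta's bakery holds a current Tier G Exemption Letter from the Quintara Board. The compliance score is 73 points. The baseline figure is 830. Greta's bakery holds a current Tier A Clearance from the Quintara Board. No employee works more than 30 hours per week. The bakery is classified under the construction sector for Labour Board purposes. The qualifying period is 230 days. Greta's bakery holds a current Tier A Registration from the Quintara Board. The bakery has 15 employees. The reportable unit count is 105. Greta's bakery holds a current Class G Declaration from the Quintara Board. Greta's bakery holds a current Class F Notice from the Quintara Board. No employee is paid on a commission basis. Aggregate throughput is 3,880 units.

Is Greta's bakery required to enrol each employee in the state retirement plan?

No — exception (b) applies; Greta's bakery is not required to enrol each employee in the state retirement plan.

Exception (a)'s conditions are all satisfied: a current Tier G Exemption Letter is held; the employer's headcount is 15, below the 18 limit. But applying paragraph (e): (e) is engaged — the qualifying period is 230 days, under the 280 days limit. So (a) is unavailable.
All of (b)'s requirements are met (a current Standing Certificate is held; aggregate throughput is 3,880 units, below the 4,820 units limit). Considering the limiting provisions: (f) is triggered (the compliance score is 73 points, below the 79 points limit), but yields to (g): (g) operates against (f): the baseline figure is 830, meeting the 783 threshold. (h) would limit (g) — the bakery is classified under the construction sector — but (i) sets (h) aside: (i) operates against (h): a current Class G Declaration is held. (j) would limit (i) — a current Tier A Clearance is held — but (k) sets (j) aside: (k) operates against (j): a current Tier A Registration is held. (l), which would lift (k), does not operate here — no employee exceeds 30 hours/week. (b) remains available.
All of (c)'s requirements are met (a current Small Employer Certificate is held; remuneration is equity-only). Turning to paragraph (m): (m) operates against (c): the reportable unit count is 105, less than the 113 limit. Exception (c) does not apply.
Exception (d) is satisfied on its face — no employee is paid on commission; a current Class F Notice is held; annual gross revenue is $589,000, below the $722,000 limit. But applying paragraph (n): (n) operates against (d): the registered capacity is 490 units, meeting the 400 units threshold. (d) is therefore removed.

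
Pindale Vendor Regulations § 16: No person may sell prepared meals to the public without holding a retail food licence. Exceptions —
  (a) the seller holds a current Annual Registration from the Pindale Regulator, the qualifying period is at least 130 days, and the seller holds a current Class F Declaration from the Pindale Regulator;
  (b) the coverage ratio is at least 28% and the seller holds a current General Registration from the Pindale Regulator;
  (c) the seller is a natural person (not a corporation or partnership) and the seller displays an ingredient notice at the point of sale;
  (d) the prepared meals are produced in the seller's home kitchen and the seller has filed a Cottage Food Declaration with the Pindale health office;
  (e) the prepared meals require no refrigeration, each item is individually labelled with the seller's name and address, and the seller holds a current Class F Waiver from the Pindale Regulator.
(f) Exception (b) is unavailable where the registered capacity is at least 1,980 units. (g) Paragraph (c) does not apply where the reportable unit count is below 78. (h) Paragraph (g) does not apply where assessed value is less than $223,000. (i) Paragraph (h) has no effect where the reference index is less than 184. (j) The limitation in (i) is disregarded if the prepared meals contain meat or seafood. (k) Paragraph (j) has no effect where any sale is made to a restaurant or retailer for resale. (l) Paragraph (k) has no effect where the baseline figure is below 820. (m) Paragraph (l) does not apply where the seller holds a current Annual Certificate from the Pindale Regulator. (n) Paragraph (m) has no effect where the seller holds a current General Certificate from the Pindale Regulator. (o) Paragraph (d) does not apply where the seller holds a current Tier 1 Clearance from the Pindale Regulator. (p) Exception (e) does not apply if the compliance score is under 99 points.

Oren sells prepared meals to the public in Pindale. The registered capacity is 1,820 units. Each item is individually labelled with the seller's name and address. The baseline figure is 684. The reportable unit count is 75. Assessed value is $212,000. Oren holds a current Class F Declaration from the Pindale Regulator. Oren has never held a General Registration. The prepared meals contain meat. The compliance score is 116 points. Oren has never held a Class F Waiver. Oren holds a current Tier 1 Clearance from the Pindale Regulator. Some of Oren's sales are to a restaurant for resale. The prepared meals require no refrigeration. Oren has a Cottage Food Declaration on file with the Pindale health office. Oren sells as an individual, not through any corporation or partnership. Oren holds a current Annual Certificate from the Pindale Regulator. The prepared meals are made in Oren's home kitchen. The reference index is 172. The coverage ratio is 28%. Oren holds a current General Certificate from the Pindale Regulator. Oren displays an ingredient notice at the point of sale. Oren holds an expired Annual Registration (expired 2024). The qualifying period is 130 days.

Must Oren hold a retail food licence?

Exception (a) fails — the Annual Registration is not current.
Exception (b) requires that the seller holds a current General Registration from the Pindale Regulator; but the General Registration is not current, so (b) is unavailable.
Exception (c): the seller is a natural person; an ingredient notice is displayed — every condition holds. Under paragraphs (g)–(n): (g) is triggered (the reportable unit count is 75, below the 78 limit), but is overridden by (h): (h) applies — assessed value is $212,000, less than the $223,000 limit. (i) would limit (h) — the reference index is 172, less than the 184 limit — but (j) sets (i) aside: (j) is triggered — the prepared meals contain meat. (k) operates (some sales are to a restaurant for resale), but is overridden by (l): (l) operates — the baseline figure is 684, below the 820 limit. (m) is triggered (a current Annual Certificate is held), but is overridden by (n): (n) operates against (m): a current General Certificate is held. So (c) applies.
Exception (d) is satisfied on its face — the prepared meals are home-kitchen produced; a Cottage Food Declaration is on file. But applying paragraph (o): (o) operates against (d): a current Tier 1 Clearance is held. So (d) is unavailable.
Exception (e) requires that the seller holds a current Class F Waiver from the Pindale Regulator; but no current Class F Waiver is held, so (e) is unavailable.

No — exception (c) applies; Oren is not required to hold a retail food licence.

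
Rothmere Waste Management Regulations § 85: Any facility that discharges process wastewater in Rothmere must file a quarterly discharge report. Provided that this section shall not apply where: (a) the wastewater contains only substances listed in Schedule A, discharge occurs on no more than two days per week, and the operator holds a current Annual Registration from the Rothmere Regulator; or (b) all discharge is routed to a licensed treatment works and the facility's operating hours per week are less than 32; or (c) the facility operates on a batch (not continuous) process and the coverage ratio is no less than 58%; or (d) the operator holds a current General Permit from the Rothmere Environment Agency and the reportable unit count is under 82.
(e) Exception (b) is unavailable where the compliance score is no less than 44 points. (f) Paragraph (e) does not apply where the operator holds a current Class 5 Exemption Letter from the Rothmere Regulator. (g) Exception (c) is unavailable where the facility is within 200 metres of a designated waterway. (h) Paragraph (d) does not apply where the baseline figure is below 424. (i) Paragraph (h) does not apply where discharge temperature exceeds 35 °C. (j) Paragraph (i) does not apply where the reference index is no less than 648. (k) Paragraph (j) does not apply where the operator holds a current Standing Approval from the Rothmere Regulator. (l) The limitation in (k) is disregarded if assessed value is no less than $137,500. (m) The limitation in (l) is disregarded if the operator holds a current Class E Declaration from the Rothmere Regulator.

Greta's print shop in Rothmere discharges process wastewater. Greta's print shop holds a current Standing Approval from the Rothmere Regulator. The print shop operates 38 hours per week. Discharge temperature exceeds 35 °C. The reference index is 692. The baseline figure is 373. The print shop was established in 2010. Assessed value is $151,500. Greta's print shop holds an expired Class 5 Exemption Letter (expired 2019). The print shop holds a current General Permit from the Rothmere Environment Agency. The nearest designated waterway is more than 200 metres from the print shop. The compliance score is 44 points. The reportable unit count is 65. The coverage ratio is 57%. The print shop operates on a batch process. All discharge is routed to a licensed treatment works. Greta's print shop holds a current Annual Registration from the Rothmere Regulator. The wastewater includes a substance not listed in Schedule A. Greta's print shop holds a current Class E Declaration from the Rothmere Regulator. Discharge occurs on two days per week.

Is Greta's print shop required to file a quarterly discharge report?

Exception (a) fails — the wastewater includes a non-Schedule-A substance.
Exception (b) fails — the facility's operating hours per week are 38, not less than 32.
Exception (c) fails — the coverage ratio is 57%, short of 58%.
All of (d)'s requirements are met (a current General Permit is held; the reportable unit count is 65, under the 82 limit). Applying paragraphs (h)–(m): (h) would limit (d) — the baseline figure is 373, below the 424 limit — but (i) sets (h) aside: (i) operates against (h): discharge temperature exceeds 35 °C. (j) is engaged (the reference index is 692, meeting the 648 threshold), but is itself disapplied by (k): (k) operates against (j): a current Standing Approval is held. (l) operates (assessed value is $151,500, meeting the $137,500 threshold), but is overridden by (m): (m) operates against (l): a current Class E Declaration is held. Exception (d) stands.

No — exception (d) applies; Greta's print shop is not required to file a quarterly discharge report.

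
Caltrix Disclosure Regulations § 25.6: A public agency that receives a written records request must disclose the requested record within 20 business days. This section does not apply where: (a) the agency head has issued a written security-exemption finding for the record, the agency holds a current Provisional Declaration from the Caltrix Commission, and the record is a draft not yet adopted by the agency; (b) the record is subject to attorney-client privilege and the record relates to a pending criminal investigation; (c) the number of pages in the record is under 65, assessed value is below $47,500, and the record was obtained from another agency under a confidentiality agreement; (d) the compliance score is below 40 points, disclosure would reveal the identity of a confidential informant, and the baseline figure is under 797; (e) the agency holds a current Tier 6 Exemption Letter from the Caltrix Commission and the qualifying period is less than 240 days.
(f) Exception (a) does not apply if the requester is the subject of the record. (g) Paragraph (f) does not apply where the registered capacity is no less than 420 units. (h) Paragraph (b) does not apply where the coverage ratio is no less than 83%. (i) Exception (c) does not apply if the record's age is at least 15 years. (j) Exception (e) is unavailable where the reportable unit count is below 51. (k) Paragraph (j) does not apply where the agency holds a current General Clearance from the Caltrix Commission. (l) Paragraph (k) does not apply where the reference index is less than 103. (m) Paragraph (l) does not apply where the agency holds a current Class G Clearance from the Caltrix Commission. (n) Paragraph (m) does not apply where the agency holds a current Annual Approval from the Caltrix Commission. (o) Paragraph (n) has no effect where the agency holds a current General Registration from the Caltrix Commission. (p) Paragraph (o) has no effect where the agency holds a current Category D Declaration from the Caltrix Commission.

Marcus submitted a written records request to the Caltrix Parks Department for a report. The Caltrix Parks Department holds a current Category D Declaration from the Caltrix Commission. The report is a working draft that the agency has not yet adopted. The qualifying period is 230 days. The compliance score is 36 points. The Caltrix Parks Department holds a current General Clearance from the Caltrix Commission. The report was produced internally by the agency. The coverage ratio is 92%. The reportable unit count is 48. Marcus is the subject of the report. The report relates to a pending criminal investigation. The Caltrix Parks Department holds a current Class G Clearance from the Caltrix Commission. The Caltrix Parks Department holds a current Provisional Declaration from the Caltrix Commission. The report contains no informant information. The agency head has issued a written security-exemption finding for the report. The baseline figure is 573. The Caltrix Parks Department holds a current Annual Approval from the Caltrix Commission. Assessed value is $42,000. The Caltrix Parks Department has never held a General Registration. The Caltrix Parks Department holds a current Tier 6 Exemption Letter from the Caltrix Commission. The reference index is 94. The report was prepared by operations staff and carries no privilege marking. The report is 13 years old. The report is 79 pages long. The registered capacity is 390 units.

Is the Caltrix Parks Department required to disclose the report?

Exception (a): a written security-exemption finding has been issued; a current Provisional Declaration is held; the report is an unadopted draft — every condition holds. But applying paragraphs (f)–(g): (f) applies — Marcus is the subject of the report. (g) is not triggered (the registered capacity is 390 units, short of 420 units), so (f) stands. (a) is therefore removed.
Exception (b) does not apply: the report carries no privilege marking.
Exception (c) does not apply: the number of pages in the record is 79, not under 65.
Exception (d) does not apply: the report contains no informant information.
Exception (e) is satisfied on its face — a current Tier 6 Exemption Letter is held; the qualifying period is 230 days, less than the 240 days limit. However, paragraphs (j)–(p) must be considered: (j) operates against (e): the reportable unit count is 48, below the 51 limit. (k) would limit (j) — a current General Clearance is held — but (l) sets (k) aside: (l) operates — the reference index is 94, less than the 103 limit. (m) would limit (l) — a current Class G Clearance is held — but (n) sets (m) aside: (n) operates against (m): a current Annual Approval is held. (o) does not operate here (there is no General Registration in force), so (n) stands. So (e) is unavailable.
Every exception is unavailable, so the rule governs.

Yes — the Caltrix Parks Department must disclose the report.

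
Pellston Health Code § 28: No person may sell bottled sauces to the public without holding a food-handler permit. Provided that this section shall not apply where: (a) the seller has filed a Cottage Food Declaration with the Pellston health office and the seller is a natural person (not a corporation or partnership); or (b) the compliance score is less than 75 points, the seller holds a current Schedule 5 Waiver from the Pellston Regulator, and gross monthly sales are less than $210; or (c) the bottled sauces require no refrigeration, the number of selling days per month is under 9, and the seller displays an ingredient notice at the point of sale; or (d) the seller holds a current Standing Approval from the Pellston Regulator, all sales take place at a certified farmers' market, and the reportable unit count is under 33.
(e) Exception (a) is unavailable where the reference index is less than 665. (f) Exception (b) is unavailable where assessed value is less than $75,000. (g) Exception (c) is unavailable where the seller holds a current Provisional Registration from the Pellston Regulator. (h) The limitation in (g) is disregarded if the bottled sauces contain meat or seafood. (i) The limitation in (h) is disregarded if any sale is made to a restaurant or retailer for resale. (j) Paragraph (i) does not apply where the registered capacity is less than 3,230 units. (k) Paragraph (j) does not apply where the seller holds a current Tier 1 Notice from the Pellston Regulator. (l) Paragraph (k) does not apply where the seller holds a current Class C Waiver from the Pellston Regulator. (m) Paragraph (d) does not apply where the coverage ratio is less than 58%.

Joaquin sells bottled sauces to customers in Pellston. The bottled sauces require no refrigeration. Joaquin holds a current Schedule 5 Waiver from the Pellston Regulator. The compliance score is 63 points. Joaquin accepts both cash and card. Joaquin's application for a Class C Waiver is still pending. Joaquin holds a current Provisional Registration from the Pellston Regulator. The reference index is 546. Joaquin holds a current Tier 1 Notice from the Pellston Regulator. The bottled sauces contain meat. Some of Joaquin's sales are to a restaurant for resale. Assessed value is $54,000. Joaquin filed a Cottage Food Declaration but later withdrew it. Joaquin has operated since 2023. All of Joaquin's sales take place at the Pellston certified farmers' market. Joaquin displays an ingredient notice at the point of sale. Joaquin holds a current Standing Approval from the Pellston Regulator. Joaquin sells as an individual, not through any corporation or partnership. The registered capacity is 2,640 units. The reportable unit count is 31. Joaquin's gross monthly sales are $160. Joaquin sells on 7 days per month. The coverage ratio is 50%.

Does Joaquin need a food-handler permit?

Yes — Joaquin must hold a food-handler permit.

Exception (a) requires that the seller has filed a Cottage Food Declaration with the Pellston health office; but the Cottage Food Declaration was withdrawn, so (a) is unavailable.
Exception (b): the compliance score is 63 points, less than the 75 points limit; a current Schedule 5 Waiver is held; gross monthly sales are $160, less than the $210 limit — every condition holds. However, paragraph (f) must be considered: (f) is triggered — assessed value is $54,000, less than the $75,000 limit. So (b) is unavailable.
All of (c)'s requirements are met (the bottled sauces are shelf-stable; the number of selling days per month is 7, under the 9 limit; an ingredient notice is displayed). Turning to paragraphs (g)–(l): (g) is triggered — a current Provisional Registration is held. (h) would limit (g) — the bottled sauces contain meat — but (i) sets (h) aside: (i) operates against (h): some sales are to a restaurant for resale. (j) is engaged (the registered capacity is 2,640 units, less than the 3,230 units limit), but is itself disapplied by (k): (k) is triggered — a current Tier 1 Notice is held. (l) is not triggered (there is no Class C Waiver in force), so (k) stands. Exception (c) does not apply.
Exception (d) is satisfied on its face — a current Standing Approval is held; all sales are at a certified farmers' market; the reportable unit count is 31, under the 33 limit. But: (m) is engaged — the coverage ratio is 50%, less than the 58% limit. (d) is therefore removed.
No exception is made out. Joaquin falls within the general rule.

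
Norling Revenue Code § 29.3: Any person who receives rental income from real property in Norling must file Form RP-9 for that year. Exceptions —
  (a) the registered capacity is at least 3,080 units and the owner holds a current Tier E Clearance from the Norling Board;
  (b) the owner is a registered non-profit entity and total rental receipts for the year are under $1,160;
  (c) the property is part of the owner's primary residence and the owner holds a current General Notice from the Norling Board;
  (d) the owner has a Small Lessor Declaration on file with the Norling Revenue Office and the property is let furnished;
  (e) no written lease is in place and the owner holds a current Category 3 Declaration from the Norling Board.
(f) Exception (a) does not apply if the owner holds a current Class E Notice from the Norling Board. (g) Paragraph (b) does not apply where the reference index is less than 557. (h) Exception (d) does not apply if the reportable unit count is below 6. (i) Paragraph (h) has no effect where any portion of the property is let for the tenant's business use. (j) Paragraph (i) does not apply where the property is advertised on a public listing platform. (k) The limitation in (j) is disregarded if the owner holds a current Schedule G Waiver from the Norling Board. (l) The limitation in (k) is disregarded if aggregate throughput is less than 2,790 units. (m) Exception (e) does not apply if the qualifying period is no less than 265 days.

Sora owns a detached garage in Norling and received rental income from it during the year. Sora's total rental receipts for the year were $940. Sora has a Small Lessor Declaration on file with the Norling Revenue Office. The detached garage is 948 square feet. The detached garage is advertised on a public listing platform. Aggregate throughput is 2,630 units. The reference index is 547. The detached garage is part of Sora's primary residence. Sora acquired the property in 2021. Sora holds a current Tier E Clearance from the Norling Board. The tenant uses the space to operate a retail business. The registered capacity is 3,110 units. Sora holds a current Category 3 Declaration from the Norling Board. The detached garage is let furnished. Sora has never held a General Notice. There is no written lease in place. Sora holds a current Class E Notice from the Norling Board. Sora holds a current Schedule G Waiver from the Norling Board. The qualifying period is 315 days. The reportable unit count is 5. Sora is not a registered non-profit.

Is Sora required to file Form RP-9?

Exception (a): the registered capacity is 3,110 units, meeting the 3,080 units threshold; a current Tier E Clearance is held — every condition holds. But applying paragraph (f): (f) operates against (a): a current Class E Notice is held. (a) is therefore removed.
Exception (b) fails — Sora is not a registered non-profit.
Exception (c) requires that the owner holds a current General Notice from the Norling Board; but no current General Notice is held, so (c) is unavailable.
Exception (d): a Small Lessor Declaration is on file; the property is let furnished — every condition holds. But: (h) is engaged — the reportable unit count is 5, below the 6 limit. (i) operates (the space is let for business use), but is set aside by (j): (j) operates against (i): the property is publicly advertised. (k) operates (a current Schedule G Waiver is held), but is displaced by (l): (l) is triggered — aggregate throughput is 2,630 units, less than the 2,790 units limit. (d) is therefore removed.
All of (e)'s requirements are met (there is no written lease; a current Category 3 Declaration is held). Turning to paragraph (m): (m) applies — the qualifying period is 315 days, meeting the 265 days threshold. So (e) is unavailable.
Every exception is unavailable, so the rule governs.

Yes — Sora must file Form RP-9.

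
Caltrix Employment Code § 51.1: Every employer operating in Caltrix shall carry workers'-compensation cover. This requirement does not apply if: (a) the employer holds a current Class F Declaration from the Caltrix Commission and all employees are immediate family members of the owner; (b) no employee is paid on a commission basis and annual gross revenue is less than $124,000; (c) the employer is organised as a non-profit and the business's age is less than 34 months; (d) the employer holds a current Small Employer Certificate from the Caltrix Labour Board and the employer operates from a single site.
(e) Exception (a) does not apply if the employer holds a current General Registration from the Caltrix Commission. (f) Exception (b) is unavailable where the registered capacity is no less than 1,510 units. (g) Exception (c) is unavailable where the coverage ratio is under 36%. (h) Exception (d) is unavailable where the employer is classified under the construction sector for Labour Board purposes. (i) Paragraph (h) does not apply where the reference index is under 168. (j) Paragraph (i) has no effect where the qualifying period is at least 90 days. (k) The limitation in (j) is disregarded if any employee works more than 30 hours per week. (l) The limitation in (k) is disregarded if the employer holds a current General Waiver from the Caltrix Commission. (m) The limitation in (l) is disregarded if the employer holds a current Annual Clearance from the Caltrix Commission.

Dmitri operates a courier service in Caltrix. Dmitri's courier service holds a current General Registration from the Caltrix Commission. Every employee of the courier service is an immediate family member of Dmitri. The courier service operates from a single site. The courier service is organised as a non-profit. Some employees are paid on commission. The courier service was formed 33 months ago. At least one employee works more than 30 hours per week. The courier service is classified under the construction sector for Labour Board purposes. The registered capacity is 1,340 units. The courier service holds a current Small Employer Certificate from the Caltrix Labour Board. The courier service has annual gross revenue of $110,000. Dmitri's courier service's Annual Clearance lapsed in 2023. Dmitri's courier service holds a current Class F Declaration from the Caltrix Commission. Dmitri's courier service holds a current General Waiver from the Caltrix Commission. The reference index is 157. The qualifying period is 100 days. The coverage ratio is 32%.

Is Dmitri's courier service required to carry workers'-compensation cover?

Yes — Dmitri's courier service must carry workers'-compensation cover.

Exception (a): a current Class F Declaration is held; every employee is an immediate family member — every condition holds. However, paragraph (e) must be considered: (e) applies — a current General Registration is held. (a) is therefore removed.
Exception (b) fails — some employees are paid on commission.
Exception (c)'s conditions are all satisfied: the employer is a non-profit; the business's age is 33 months, less than the 34 months limit. But applying paragraph (g): (g) operates against (c): the coverage ratio is 32%, under the 36% limit. So (c) is unavailable.
Exception (d): a current Small Employer Certificate is held; the employer operates from a single site — every condition holds. But applying paragraphs (h)–(m): (h) operates against (d): the courier service is classified under the construction sector. (i) would limit (h) — the reference index is 157, under the 168 limit — but (j) sets (i) aside: (j) operates against (i): the qualifying period is 100 days, meeting the 90 days threshold. (k) is engaged (at least one employee exceeds 30 hours/week), but is itself disapplied by (l): (l) operates against (k): a current General Waiver is held. (m), which would lift (l), does not operate here — there is no Annual Clearance in force. Exception (d) does not apply.
Every exception is unavailable, so the rule governs.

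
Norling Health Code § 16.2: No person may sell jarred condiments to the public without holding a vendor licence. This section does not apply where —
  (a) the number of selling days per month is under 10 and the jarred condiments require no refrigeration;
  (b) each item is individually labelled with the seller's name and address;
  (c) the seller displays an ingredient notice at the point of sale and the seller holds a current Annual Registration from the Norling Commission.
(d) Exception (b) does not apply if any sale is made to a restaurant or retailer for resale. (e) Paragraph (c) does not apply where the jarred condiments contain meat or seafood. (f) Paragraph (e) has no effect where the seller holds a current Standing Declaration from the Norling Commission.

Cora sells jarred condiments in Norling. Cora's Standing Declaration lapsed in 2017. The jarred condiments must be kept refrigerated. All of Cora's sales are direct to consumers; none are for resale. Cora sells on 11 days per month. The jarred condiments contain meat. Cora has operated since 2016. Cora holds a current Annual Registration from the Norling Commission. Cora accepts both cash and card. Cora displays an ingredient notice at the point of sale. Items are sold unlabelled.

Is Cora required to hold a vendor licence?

Yes — Cora must hold a vendor licence.

Exception (a) does not apply: the number of selling days per month is 11, not under 10.
Exception (b) requires that each item is individually labelled with the seller's name and address; but items are sold unlabelled, so (b) is unavailable.
Exception (c): an ingredient notice is displayed; a current Annual Registration is held — every condition holds. But applying paragraphs (e)–(f): (e) operates against (c): the jarred condiments contain meat. (f) is not triggered (the Standing Declaration is not current), so (e) stands. (c) is therefore removed.
No exception displaces § 16.2.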